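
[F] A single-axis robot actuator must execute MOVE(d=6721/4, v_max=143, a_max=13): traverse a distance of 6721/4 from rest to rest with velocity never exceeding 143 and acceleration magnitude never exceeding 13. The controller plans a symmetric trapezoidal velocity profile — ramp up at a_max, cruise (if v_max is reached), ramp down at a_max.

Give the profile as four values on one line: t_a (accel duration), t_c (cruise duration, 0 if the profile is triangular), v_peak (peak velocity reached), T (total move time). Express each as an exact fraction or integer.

t_a=11 t_c=3/4 v_peak=143 T=91/4

(v_max)²/a_max = 143²/13 = 1573
6721/4 ≥ 1573 → trapezoidal
t_a = 143/13 = 11; v_peak = 143
d_cruise = 6721/4 − 1573 = 429/4; t_c = (429/4)/143 = 3/4
T = 2·11 + 3/4 = 91/4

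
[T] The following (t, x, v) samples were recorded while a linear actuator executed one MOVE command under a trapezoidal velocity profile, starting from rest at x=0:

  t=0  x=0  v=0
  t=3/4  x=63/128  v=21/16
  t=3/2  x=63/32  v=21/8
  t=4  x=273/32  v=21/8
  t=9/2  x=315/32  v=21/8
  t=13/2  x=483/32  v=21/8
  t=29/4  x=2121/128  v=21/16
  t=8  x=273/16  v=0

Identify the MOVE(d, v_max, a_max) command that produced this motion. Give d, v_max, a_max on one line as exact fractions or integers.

final state: t=8, x=273/16, v=0 → d = 273/16
a_max = (21/16−0)/(3/4−0) = 7/4
max v = 21/8 over t∈[3/2,13/2] → v_max = 21/8
check: 21/8·(3/2+5) = 273/16 ✓

d=273/16 v_max=21/8 a_max=7/4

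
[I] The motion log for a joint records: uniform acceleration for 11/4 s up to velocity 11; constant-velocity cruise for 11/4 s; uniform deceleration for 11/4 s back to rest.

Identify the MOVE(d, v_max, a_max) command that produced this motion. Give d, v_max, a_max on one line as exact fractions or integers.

a_max = 11/(11/4) = 4
d_a = ½·11·11/4 = 121/8; d_c = 11·11/4 = 121/4
d = 2·121/8 + 121/4 = 121/2
t_c = 11/4 > 0 → v_max = v_peak = 11

d=121/2 v_max=11 a_max=4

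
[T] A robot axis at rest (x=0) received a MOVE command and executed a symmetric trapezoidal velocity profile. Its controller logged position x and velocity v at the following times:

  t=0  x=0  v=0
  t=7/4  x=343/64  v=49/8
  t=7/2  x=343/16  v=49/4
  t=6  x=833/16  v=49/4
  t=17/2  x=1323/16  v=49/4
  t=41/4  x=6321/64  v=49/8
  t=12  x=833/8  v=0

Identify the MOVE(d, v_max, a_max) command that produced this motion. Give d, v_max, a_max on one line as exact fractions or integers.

d=833/8 v_max=49/4 a_max=7/2

final state: t=12, x=833/8, v=0 → d = 833/8
a_max = (49/8−0)/(7/4−0) = 7/2
max v = 49/4 over t∈[7/2,17/2] → v_max = 49/4
check: 49/4·(7/2+5) = 833/8 ✓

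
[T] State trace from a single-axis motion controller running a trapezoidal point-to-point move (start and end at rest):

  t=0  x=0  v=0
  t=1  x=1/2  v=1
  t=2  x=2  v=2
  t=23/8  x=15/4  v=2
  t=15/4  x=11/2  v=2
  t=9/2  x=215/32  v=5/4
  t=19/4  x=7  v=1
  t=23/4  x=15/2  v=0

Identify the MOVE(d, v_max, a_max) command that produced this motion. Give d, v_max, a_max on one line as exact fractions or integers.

final state: t=23/4, x=15/2, v=0 → d = 15/2
a_max = (1−0)/(1−0) = 1
max v = 2 over t∈[2,15/4] → v_max = 2
check: 2·(2+7/4) = 15/2 ✓

d=15/2 v_max=2 a_max=1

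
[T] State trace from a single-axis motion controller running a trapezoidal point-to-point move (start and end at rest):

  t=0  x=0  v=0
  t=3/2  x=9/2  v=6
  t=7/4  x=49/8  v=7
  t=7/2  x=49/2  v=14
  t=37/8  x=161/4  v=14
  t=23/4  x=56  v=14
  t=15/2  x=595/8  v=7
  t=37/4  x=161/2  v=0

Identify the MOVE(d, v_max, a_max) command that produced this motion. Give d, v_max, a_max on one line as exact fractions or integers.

d=161/2 v_max=14 a_max=4

final state: t=37/4, x=161/2, v=0 → d = 161/2
a_max = (6−0)/(3/2−0) = 4
max v = 14 over t∈[7/2,23/4] → v_max = 14
check: 14·(7/2+9/4) = 161/2 ✓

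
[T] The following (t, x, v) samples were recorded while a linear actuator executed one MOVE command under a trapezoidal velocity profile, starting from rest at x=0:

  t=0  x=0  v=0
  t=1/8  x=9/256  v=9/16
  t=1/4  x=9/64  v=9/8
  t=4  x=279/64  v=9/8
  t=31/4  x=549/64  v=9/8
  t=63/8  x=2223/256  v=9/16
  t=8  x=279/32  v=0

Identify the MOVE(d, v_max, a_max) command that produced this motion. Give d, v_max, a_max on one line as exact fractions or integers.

d=279/32 v_max=9/8 a_max=9/2

final state: t=8, x=279/32, v=0 → d = 279/32
a_max = (9/16−0)/(1/8−0) = 9/2
max v = 9/8 over t∈[1/4,31/4] → v_max = 9/8
check: 9/8·(1/4+15/2) = 279/32 ✓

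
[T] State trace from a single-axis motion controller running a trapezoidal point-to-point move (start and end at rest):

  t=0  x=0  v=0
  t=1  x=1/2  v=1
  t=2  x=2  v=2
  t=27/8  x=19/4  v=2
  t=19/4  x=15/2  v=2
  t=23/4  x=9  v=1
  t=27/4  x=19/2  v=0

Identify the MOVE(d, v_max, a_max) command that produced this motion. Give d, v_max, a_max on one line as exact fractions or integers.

d=19/2 v_max=2 a_max=1

final state: t=27/4, x=19/2, v=0 → d = 19/2
a_max = (1−0)/(1−0) = 1
max v = 2 over t∈[2,19/4] → v_max = 2
check: 2·(2+11/4) = 19/2 ✓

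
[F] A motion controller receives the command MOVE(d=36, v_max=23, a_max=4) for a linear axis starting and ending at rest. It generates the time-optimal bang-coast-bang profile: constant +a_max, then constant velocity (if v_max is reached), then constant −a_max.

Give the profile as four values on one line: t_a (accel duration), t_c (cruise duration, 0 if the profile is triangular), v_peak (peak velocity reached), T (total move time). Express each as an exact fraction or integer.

(v_max)²/a_max = 23²/4 = 529/4
36 < 529/4 so t_c = 0
v_peak = √(36·4) = √144 = 12
t_a = 12/4 = 3; t_c = 0
T = 2·3 = 6

t_a=3 t_c=0 v_peak=12 T=6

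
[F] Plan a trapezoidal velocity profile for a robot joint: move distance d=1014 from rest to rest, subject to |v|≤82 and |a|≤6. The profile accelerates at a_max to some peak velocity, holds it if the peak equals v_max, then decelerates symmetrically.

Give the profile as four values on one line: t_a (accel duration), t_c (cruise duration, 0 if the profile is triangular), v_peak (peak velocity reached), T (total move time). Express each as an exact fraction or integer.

t_a=13 t_c=0 v_peak=78 T=26

vₘ²/aₘ = 82²/6 = 3362/3
1014 < 3362/3 → triangular
v_peak = √(1014·6) = √6084 = 78
t_a = 78/6 = 13; t_c = 0
T = 2·13 = 26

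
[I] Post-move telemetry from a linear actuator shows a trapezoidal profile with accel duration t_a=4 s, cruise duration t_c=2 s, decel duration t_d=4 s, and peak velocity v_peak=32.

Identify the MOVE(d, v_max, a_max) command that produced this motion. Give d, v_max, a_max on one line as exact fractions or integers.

a_max = 32/4 = 8
d_a = ½·32·4 = 64; d_c = 32·2 = 64
d = 2·64 + 64 = 192
t_c = 2 > 0 so v_max = 32

d=192 v_max=32 a_max=8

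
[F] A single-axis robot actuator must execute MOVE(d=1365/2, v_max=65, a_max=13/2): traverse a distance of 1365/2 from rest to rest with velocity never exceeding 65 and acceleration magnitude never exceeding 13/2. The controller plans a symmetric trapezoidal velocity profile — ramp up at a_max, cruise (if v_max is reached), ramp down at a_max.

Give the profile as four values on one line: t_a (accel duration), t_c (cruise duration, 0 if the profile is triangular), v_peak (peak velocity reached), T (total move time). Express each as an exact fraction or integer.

t_a=10 t_c=1/2 v_peak=65 T=41/2

(v_max)²/a_max = 65²/(13/2) = 650
1365/2 ≥ 650 → trapezoidal
t_a = 65/(13/2) = 10; v_peak = 65
d_cruise = 1365/2 − 650 = 65/2; t_c = (65/2)/65 = 1/2
T = 2·10 + 1/2 = 41/2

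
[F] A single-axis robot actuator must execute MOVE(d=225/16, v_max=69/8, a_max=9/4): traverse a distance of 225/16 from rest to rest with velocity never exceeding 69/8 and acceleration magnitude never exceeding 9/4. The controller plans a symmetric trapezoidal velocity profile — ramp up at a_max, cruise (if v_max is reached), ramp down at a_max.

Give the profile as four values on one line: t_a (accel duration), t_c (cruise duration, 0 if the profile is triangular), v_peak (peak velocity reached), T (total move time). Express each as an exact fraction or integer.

t_a=5/2 t_c=0 v_peak=45/8 T=5

vₘ²/aₘ = (69/8)²/(9/4) = 529/16
225/16 < 529/16 so t_c = 0
v_peak = √(225/16·9/4) = √(2025/64) = 45/8
t_a = (45/8)/(9/4) = 5/2; t_c = 0
T = 2·5/2 = 5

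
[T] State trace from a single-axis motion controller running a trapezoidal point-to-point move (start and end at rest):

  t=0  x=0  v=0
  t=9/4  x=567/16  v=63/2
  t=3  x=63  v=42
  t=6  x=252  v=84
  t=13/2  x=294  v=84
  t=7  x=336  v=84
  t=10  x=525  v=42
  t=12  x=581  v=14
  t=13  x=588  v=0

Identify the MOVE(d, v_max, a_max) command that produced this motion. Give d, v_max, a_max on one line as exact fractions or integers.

final state: t=13, x=588, v=0 → d = 588
a_max = (63/2−0)/(9/4−0) = 14
max v = 84 over t∈[6,7] → v_max = 84
check: 84·(6+1) = 588 ✓

d=588 v_max=84 a_max=14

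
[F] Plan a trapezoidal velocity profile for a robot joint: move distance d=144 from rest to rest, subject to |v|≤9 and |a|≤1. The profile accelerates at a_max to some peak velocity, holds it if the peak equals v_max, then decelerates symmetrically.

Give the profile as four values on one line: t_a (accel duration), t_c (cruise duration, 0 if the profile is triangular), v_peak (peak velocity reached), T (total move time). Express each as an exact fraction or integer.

v_max²/a_max = 9²/1 = 81
144 ≥ 81 so v_max reached
t_a = 9/1 = 9; v_peak = 9
d_cruise = 144 − 81 = 63; t_c = 63/9 = 7
T = 2·9 + 7 = 25

t_a=9 t_c=7 v_peak=9 T=25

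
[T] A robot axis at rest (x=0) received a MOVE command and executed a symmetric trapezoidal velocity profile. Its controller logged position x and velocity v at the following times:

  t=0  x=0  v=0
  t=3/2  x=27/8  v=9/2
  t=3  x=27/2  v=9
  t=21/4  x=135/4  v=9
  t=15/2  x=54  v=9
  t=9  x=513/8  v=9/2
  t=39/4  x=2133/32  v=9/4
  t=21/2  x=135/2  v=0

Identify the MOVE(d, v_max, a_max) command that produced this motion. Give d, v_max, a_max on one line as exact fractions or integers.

final state: t=21/2, x=135/2, v=0 → d = 135/2
a_max = (9/2−0)/(3/2−0) = 3
max v = 9 over t∈[3,15/2] → v_max = 9
check: 9·(3+9/2) = 135/2 ✓

d=135/2 v_max=9 a_max=3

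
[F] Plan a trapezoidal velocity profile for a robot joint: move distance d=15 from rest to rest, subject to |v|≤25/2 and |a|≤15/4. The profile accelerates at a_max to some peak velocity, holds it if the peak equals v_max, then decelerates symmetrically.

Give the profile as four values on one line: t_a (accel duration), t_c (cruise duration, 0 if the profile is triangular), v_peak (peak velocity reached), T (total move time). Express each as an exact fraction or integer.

t_a=2 t_c=0 v_peak=15/2 T=4

(v_max)²/a_max = (25/2)²/(15/4) = 125/3
15 < 125/3 ⇒ no cruise
v_peak = √(15·15/4) = √(225/4) = 15/2
t_a = (15/2)/(15/4) = 2; t_c = 0
T = 2·2 = 4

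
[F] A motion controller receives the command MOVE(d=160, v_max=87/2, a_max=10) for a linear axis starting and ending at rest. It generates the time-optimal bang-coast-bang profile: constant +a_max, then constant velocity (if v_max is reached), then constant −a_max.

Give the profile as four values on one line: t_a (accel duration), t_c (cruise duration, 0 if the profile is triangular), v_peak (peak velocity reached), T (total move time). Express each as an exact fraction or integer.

v_max²/a_max = (87/2)²/10 = 7569/40
160 < 7569/40 → triangular
v_peak = √(160·10) = √1600 = 40
t_a = 40/10 = 4; t_c = 0
T = 2·4 = 8

t_a=4 t_c=0 v_peak=40 T=8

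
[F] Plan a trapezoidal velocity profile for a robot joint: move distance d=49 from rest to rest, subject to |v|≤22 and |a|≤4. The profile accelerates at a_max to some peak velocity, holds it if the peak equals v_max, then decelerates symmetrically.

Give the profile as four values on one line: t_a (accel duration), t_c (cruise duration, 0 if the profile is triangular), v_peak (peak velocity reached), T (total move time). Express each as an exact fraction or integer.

(v_max)²/a_max = 22²/4 = 121
49 < 121 ⇒ no cruise
v_peak = √(49·4) = √196 = 14
t_a = 14/4 = 7/2; t_c = 0
T = 2·7/2 = 7

t_a=7/2 t_c=0 v_peak=14 T=7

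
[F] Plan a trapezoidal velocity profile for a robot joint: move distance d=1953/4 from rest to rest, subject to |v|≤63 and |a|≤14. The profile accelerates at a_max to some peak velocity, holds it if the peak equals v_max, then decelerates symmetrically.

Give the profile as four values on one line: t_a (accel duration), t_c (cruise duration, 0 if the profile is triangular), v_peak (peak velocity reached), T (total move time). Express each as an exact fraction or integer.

v_max²/a_max = 63²/14 = 567/2
1953/4 ≥ 567/2 ⇒ cruise phase
t_a = 63/14 = 9/2; v_peak = 63
d_cruise = 1953/4 − 567/2 = 819/4; t_c = (819/4)/63 = 13/4
T = 2·9/2 + 13/4 = 49/4

t_a=9/2 t_c=13/4 v_peak=63 T=49/4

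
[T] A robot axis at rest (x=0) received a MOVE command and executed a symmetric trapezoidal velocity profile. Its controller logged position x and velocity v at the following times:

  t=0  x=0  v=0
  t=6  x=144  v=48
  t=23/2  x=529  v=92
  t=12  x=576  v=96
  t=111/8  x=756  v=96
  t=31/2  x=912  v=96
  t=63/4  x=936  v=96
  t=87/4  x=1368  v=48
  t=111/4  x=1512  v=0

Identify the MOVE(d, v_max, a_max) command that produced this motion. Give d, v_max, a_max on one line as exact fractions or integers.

final state: t=111/4, x=1512, v=0 → d = 1512
a_max = (48−0)/(6−0) = 8
max v = 96 over t∈[12,63/4] → v_max = 96
check: 96·(12+15/4) = 1512 ✓

d=1512 v_max=96 a_max=8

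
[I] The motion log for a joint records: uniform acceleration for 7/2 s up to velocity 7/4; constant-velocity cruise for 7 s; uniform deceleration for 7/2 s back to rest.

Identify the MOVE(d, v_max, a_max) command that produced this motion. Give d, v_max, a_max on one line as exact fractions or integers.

d=147/8 v_max=7/4 a_max=1/2

a_max = (7/4)/(7/2) = 1/2
d_a = ½·7/4·7/2 = 49/16; d_c = 7/4·7 = 49/4
d = 2·49/16 + 49/4 = 147/8
t_c = 7 > 0 ⇒ limit active, v_max = 7/4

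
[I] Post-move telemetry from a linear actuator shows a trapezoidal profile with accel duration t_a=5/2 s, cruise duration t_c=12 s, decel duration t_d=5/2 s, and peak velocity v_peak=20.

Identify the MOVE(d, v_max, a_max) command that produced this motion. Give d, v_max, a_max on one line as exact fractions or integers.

d=290 v_max=20 a_max=8

a_max = 20/(5/2) = 8
d_a = ½·20·5/2 = 25; d_c = 20·12 = 240
d = 2·25 + 240 = 290
t_c = 12 > 0 so v_max = 20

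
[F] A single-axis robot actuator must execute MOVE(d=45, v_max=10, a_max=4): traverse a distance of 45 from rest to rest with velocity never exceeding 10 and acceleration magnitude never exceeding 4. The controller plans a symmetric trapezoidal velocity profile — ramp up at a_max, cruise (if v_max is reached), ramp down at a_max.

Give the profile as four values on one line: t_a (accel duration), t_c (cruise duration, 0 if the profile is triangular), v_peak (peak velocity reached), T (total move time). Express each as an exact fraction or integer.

t_a=5/2 t_c=2 v_peak=10 T=7

v_max²/a_max = 10²/4 = 25
45 ≥ 25 so v_max reached
t_a = 10/4 = 5/2; v_peak = 10
d_cruise = 45 − 25 = 20; t_c = 20/10 = 2
T = 2·5/2 + 2 = 7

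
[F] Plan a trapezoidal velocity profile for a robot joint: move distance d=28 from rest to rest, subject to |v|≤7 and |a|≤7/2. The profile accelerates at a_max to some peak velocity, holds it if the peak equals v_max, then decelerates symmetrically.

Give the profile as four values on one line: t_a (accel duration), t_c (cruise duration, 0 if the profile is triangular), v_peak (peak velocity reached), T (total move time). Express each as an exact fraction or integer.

vₘ²/aₘ = 7²/(7/2) = 14
28 ≥ 14 → trapezoidal
t_a = 7/(7/2) = 2; v_peak = 7
d_cruise = 28 − 14 = 14; t_c = 14/7 = 2
T = 2·2 + 2 = 6

t_a=2 t_c=2 v_peak=7 T=6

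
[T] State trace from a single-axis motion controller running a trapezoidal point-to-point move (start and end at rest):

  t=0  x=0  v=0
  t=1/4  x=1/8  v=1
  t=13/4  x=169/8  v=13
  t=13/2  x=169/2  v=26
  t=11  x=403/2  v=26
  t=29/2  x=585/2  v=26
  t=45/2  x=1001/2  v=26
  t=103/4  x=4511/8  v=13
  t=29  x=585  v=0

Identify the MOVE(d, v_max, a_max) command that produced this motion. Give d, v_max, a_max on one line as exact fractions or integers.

d=585 v_max=26 a_max=4

final state: t=29, x=585, v=0 → d = 585
a_max = (1−0)/(1/4−0) = 4
max v = 26 over t∈[13/2,45/2] → v_max = 26
check: 26·(13/2+16) = 585 ✓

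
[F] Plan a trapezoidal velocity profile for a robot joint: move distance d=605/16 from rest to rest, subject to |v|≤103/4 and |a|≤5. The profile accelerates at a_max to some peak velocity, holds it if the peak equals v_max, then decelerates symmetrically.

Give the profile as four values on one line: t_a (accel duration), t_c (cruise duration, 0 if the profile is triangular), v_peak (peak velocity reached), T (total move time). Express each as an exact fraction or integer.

t_a=11/4 t_c=0 v_peak=55/4 T=11/2

v_max²/a_max = (103/4)²/5 = 10609/80
605/16 < 10609/80 ⇒ no cruise
v_peak = √(605/16·5) = √(3025/16) = 55/4
t_a = (55/4)/5 = 11/4; t_c = 0
T = 2·11/4 = 11/2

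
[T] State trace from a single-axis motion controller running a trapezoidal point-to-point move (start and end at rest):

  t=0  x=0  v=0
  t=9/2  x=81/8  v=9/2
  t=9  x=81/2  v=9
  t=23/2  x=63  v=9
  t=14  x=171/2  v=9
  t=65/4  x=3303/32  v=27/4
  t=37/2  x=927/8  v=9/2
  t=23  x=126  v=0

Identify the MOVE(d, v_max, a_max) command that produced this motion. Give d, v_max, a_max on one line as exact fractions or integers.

final state: t=23, x=126, v=0 → d = 126
a_max = (9/2−0)/(9/2−0) = 1
max v = 9 over t∈[9,14] → v_max = 9
check: 9·(9+5) = 126 ✓

d=126 v_max=9 a_max=1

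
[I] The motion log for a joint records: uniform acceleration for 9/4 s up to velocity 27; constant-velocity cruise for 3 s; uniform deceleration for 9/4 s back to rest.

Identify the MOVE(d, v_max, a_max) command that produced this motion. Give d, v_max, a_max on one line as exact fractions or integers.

a_max = 27/(9/4) = 12
d_a = ½·27·9/4 = 243/8; d_c = 27·3 = 81
d = 2·243/8 + 81 = 567/4
t_c = 3 > 0 → v_max = v_peak = 27

d=567/4 v_max=27 a_max=12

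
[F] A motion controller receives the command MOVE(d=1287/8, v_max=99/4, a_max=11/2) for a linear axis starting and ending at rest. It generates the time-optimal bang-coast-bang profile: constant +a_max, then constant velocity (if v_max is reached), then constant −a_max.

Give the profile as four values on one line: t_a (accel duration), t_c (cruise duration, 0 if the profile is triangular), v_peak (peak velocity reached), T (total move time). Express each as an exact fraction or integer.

vₘ²/aₘ = (99/4)²/(11/2) = 891/8
1287/8 ≥ 891/8 so v_max reached
t_a = (99/4)/(11/2) = 9/2; v_peak = 99/4
d_cruise = 1287/8 − 891/8 = 99/2; t_c = (99/2)/(99/4) = 2
T = 2·9/2 + 2 = 11

t_a=9/2 t_c=2 v_peak=99/4 T=11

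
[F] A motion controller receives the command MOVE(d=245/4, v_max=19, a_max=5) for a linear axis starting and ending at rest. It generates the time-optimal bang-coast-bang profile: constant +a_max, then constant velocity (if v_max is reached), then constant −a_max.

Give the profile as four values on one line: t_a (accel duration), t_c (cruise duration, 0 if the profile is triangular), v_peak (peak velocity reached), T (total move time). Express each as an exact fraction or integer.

(v_max)²/a_max = 19²/5 = 361/5
245/4 < 361/5 → triangular
v_peak = √(245/4·5) = √(1225/4) = 35/2
t_a = (35/2)/5 = 7/2; t_c = 0
T = 2·7/2 = 7

t_a=7/2 t_c=0 v_peak=35/2 T=7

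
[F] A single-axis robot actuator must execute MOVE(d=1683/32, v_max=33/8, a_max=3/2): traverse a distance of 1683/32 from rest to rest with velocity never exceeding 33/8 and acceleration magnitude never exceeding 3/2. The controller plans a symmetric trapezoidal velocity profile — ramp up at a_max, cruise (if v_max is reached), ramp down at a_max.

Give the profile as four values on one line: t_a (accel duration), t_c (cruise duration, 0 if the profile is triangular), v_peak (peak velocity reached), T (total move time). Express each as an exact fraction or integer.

vₘ²/aₘ = (33/8)²/(3/2) = 363/32
1683/32 ≥ 363/32 ⇒ cruise phase
t_a = (33/8)/(3/2) = 11/4; v_peak = 33/8
d_cruise = 1683/32 − 363/32 = 165/4; t_c = (165/4)/(33/8) = 10
T = 2·11/4 + 10 = 31/2

t_a=11/4 t_c=10 v_peak=33/8 T=31/2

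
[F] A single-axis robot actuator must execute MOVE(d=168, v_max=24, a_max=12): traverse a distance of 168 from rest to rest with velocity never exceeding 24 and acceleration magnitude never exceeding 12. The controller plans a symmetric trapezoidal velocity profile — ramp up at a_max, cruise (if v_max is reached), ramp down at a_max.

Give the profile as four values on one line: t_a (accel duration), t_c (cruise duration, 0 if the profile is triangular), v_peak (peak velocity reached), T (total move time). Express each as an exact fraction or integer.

(v_max)²/a_max = 24²/12 = 48
168 ≥ 48 → trapezoidal
t_a = 24/12 = 2; v_peak = 24
d_cruise = 168 − 48 = 120; t_c = 120/24 = 5
T = 2·2 + 5 = 9

t_a=2 t_c=5 v_peak=24 T=9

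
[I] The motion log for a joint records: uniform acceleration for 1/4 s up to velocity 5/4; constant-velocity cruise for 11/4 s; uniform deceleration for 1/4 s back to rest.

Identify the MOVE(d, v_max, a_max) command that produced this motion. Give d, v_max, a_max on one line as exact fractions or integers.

d=15/4 v_max=5/4 a_max=5

a_max = (5/4)/(1/4) = 5
d_a = ½·5/4·1/4 = 5/32; d_c = 5/4·11/4 = 55/16
d = 2·5/32 + 55/16 = 15/4
t_c = 11/4 > 0 → v_max = v_peak = 5/4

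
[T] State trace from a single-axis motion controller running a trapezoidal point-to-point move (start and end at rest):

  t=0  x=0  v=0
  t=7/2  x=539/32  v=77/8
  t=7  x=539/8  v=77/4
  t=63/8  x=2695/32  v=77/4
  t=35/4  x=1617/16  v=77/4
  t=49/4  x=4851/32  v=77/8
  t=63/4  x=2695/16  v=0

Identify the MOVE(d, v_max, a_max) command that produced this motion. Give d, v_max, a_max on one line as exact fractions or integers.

final state: t=63/4, x=2695/16, v=0 → d = 2695/16
a_max = (77/8−0)/(7/2−0) = 11/4
max v = 77/4 over t∈[7,35/4] → v_max = 77/4
check: 77/4·(7+7/4) = 2695/16 ✓

d=2695/16 v_max=77/4 a_max=11/4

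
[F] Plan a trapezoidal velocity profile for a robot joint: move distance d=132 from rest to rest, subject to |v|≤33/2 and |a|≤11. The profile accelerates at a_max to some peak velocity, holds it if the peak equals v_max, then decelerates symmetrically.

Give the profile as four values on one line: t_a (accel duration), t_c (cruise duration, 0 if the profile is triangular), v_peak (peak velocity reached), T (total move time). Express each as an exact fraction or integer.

t_a=3/2 t_c=13/2 v_peak=33/2 T=19/2

(v_max)²/a_max = (33/2)²/11 = 99/4
132 ≥ 99/4 → trapezoidal
t_a = (33/2)/11 = 3/2; v_peak = 33/2
d_cruise = 132 − 99/4 = 429/4; t_c = (429/4)/(33/2) = 13/2
T = 2·3/2 + 13/2 = 19/2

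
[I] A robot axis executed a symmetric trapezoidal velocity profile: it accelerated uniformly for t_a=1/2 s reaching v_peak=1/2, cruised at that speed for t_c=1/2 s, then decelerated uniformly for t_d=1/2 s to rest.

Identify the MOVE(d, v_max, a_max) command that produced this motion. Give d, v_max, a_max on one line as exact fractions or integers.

d=1/2 v_max=1/2 a_max=1

a_max = (1/2)/(1/2) = 1
d_a = ½·1/2·1/2 = 1/8; d_c = 1/2·1/2 = 1/4
d = 2·1/8 + 1/4 = 1/2
t_c = 1/2 > 0 ⇒ limit active, v_max = 1/2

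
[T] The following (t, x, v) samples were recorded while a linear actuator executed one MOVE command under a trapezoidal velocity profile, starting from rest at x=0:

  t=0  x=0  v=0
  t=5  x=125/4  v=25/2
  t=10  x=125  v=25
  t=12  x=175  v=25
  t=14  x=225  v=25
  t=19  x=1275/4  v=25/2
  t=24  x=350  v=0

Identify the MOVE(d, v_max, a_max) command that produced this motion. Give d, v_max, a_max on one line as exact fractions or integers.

d=350 v_max=25 a_max=5/2

final state: t=24, x=350, v=0 → d = 350
a_max = (25/2−0)/(5−0) = 5/2
max v = 25 over t∈[10,14] → v_max = 25
check: 25·(10+4) = 350 ✓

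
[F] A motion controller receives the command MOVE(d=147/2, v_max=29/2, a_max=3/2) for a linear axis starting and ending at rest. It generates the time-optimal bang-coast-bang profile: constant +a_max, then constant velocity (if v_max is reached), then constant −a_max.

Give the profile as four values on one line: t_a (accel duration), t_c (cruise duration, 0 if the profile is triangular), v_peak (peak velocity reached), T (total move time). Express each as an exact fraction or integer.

t_a=7 t_c=0 v_peak=21/2 T=14

vₘ²/aₘ = (29/2)²/(3/2) = 841/6
147/2 < 841/6 ⇒ no cruise
v_peak = √(147/2·3/2) = √(441/4) = 21/2
t_a = (21/2)/(3/2) = 7; t_c = 0
T = 2·7 = 14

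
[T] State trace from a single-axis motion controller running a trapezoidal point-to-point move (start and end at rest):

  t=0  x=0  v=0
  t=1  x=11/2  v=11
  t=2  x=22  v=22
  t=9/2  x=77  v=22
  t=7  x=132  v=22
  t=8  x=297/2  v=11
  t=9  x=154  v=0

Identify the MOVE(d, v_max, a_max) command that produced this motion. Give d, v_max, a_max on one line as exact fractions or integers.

final state: t=9, x=154, v=0 → d = 154
a_max = (11−0)/(1−0) = 11
max v = 22 over t∈[2,7] → v_max = 22
check: 22·(2+5) = 154 ✓

d=154 v_max=22 a_max=11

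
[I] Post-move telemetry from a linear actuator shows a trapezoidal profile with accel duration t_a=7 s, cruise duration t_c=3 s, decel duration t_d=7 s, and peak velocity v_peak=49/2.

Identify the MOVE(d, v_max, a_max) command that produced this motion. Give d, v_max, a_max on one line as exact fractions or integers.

d=245 v_max=49/2 a_max=7/2

a_max = (49/2)/7 = 7/2
d_a = ½·49/2·7 = 343/4; d_c = 49/2·3 = 147/2
d = 2·343/4 + 147/2 = 245
t_c = 3 > 0 → v_max = v_peak = 49/2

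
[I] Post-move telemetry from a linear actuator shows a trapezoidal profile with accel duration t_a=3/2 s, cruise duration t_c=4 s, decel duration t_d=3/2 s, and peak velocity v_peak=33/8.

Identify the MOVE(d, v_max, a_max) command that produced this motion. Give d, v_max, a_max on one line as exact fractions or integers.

d=363/16 v_max=33/8 a_max=11/4

a_max = (33/8)/(3/2) = 11/4
d_a = ½·33/8·3/2 = 99/32; d_c = 33/8·4 = 33/2
d = 2·99/32 + 33/2 = 363/16
t_c = 4 > 0 so v_max = 33/8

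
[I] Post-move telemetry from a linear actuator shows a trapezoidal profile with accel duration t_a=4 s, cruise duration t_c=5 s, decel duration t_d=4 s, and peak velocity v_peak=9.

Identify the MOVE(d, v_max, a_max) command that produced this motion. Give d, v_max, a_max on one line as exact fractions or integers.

d=81 v_max=9 a_max=9/4

a_max = 9/4
d_a = ½·9·4 = 18; d_c = 9·5 = 45
d = 2·18 + 45 = 81
t_c = 5 > 0 so v_max = 9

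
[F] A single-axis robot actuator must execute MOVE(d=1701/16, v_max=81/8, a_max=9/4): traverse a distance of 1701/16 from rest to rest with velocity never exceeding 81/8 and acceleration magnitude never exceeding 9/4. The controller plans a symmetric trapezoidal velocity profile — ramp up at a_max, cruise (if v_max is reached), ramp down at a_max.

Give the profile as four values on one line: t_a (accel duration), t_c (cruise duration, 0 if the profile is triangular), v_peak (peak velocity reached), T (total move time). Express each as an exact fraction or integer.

v_max²/a_max = (81/8)²/(9/4) = 729/16
1701/16 ≥ 729/16 ⇒ cruise phase
t_a = (81/8)/(9/4) = 9/2; v_peak = 81/8
d_cruise = 1701/16 − 729/16 = 243/4; t_c = (243/4)/(81/8) = 6
T = 2·9/2 + 6 = 15

t_a=9/2 t_c=6 v_peak=81/8 T=15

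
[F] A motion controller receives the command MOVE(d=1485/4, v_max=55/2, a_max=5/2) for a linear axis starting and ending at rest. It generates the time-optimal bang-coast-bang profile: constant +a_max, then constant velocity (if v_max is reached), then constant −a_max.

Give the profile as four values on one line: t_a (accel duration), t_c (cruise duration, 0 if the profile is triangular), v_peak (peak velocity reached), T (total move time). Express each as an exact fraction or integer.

(v_max)²/a_max = (55/2)²/(5/2) = 605/2
1485/4 ≥ 605/2 ⇒ cruise phase
t_a = (55/2)/(5/2) = 11; v_peak = 55/2
d_cruise = 1485/4 − 605/2 = 275/4; t_c = (275/4)/(55/2) = 5/2
T = 2·11 + 5/2 = 49/2

t_a=11 t_c=5/2 v_peak=55/2 T=49/2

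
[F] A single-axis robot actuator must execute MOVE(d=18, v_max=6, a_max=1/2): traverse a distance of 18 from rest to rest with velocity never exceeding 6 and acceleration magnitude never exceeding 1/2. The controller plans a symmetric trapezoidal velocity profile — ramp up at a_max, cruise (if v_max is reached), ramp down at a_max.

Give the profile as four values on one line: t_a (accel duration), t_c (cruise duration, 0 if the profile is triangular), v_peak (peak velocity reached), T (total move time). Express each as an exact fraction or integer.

(v_max)²/a_max = 6²/(1/2) = 72
18 < 72 → triangular
v_peak = √(18·1/2) = √9 = 3
t_a = 3/(1/2) = 6; t_c = 0
T = 2·6 = 12

t_a=6 t_c=0 v_peak=3 T=12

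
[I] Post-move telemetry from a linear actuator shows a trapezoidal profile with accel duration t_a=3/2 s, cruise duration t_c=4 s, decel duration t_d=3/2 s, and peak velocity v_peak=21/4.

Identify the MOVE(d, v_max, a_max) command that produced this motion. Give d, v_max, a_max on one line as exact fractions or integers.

d=231/8 v_max=21/4 a_max=7/2

a_max = (21/4)/(3/2) = 7/2
d_a = ½·21/4·3/2 = 63/16; d_c = 21/4·4 = 21
d = 2·63/16 + 21 = 231/8
t_c = 4 > 0 → v_max = v_peak = 21/4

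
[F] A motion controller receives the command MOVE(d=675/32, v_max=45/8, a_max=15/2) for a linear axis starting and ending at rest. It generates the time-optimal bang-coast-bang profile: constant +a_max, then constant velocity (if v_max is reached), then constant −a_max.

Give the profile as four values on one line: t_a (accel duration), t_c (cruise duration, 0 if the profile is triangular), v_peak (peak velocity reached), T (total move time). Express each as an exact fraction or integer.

t_a=3/4 t_c=3 v_peak=45/8 T=9/2

vₘ²/aₘ = (45/8)²/(15/2) = 135/32
675/32 ≥ 135/32 ⇒ cruise phase
t_a = (45/8)/(15/2) = 3/4; v_peak = 45/8
d_cruise = 675/32 − 135/32 = 135/8; t_c = (135/8)/(45/8) = 3
T = 2·3/4 + 3 = 9/2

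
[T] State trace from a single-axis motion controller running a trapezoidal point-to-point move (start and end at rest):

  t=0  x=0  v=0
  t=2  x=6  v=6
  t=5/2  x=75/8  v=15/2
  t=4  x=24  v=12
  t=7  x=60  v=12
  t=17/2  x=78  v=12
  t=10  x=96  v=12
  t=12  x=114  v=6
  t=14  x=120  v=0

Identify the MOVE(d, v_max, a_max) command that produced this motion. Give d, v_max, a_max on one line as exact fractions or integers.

d=120 v_max=12 a_max=3

final state: t=14, x=120, v=0 → d = 120
a_max = (6−0)/(2−0) = 3
max v = 12 over t∈[4,10] → v_max = 12
check: 12·(4+6) = 120 ✓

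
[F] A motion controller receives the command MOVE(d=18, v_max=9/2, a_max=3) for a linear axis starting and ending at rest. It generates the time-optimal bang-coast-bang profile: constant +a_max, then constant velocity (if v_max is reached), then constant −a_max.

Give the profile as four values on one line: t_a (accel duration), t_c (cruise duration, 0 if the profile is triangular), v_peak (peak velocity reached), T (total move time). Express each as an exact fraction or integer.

t_a=3/2 t_c=5/2 v_peak=9/2 T=11/2

vₘ²/aₘ = (9/2)²/3 = 27/4
18 ≥ 27/4 → trapezoidal
t_a = (9/2)/3 = 3/2; v_peak = 9/2
d_cruise = 18 − 27/4 = 45/4; t_c = (45/4)/(9/2) = 5/2
T = 2·3/2 + 5/2 = 11/2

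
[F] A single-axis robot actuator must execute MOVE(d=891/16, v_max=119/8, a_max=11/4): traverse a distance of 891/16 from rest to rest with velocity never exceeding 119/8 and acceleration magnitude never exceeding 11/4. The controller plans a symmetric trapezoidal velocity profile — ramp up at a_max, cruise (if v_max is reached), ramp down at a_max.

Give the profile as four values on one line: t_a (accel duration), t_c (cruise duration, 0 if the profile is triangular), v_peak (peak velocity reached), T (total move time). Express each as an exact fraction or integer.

t_a=9/2 t_c=0 v_peak=99/8 T=9

vₘ²/aₘ = (119/8)²/(11/4) = 14161/176
891/16 < 14161/176 → triangular
v_peak = √(891/16·11/4) = √(9801/64) = 99/8
t_a = (99/8)/(11/4) = 9/2; t_c = 0
T = 2·9/2 = 9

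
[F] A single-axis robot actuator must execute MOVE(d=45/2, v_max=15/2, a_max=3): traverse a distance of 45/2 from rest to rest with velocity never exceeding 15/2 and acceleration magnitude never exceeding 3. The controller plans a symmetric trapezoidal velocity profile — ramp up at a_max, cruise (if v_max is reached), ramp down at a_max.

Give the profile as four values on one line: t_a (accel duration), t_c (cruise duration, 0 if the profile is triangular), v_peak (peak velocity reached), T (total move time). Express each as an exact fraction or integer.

t_a=5/2 t_c=1/2 v_peak=15/2 T=11/2

v_max²/a_max = (15/2)²/3 = 75/4
45/2 ≥ 75/4 so v_max reached
t_a = (15/2)/3 = 5/2; v_peak = 15/2
d_cruise = 45/2 − 75/4 = 15/4; t_c = (15/4)/(15/2) = 1/2
T = 2·5/2 + 1/2 = 11/2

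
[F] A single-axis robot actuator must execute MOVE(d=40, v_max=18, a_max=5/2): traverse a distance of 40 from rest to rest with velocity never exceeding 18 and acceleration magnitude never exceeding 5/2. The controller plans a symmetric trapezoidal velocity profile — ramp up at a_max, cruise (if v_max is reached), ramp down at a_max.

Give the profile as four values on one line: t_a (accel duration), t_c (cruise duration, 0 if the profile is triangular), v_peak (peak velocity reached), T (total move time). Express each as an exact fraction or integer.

t_a=4 t_c=0 v_peak=10 T=8

(v_max)²/a_max = 18²/(5/2) = 648/5
40 < 648/5 → triangular
v_peak = √(40·5/2) = √100 = 10
t_a = 10/(5/2) = 4; t_c = 0
T = 2·4 = 8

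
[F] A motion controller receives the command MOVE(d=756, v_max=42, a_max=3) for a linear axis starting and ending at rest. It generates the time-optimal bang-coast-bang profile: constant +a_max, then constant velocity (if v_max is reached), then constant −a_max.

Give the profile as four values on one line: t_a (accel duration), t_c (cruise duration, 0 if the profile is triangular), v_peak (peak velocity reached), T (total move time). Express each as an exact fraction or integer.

(v_max)²/a_max = 42²/3 = 588
756 ≥ 588 ⇒ cruise phase
t_a = 42/3 = 14; v_peak = 42
d_cruise = 756 − 588 = 168; t_c = 168/42 = 4
T = 2·14 + 4 = 32

t_a=14 t_c=4 v_peak=42 T=32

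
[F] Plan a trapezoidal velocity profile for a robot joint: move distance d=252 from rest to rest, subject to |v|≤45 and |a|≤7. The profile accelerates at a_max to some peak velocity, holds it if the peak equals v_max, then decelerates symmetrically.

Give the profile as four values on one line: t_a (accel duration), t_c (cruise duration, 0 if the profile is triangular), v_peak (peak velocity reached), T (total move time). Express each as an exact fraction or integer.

t_a=6 t_c=0 v_peak=42 T=12

v_max²/a_max = 45²/7 = 2025/7
252 < 2025/7 → triangular
v_peak = √(252·7) = √1764 = 42
t_a = 42/7 = 6; t_c = 0
T = 2·6 = 12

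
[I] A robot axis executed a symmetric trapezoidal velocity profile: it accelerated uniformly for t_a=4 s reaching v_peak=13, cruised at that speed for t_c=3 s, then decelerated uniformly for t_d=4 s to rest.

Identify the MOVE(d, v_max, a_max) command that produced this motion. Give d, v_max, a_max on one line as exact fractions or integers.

a_max = 13/4
d_a = ½·13·4 = 26; d_c = 13·3 = 39
d = 2·26 + 39 = 91
t_c = 3 > 0 so v_max = 13

d=91 v_max=13 a_max=13/4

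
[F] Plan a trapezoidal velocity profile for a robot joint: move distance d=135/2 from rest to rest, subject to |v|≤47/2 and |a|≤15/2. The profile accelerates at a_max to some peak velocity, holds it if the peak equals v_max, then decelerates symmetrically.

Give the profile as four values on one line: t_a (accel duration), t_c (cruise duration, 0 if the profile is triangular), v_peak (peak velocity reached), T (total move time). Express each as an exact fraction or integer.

t_a=3 t_c=0 v_peak=45/2 T=6

v_max²/a_max = (47/2)²/(15/2) = 2209/30
135/2 < 2209/30 → triangular
v_peak = √(135/2·15/2) = √(2025/4) = 45/2
t_a = (45/2)/(15/2) = 3; t_c = 0
T = 2·3 = 6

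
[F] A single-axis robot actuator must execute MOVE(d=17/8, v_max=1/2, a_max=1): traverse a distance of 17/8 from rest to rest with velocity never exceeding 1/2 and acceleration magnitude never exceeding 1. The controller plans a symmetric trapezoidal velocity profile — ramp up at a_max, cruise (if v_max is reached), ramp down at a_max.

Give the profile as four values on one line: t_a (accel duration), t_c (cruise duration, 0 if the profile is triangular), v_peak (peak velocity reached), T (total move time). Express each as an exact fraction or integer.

t_a=1/2 t_c=15/4 v_peak=1/2 T=19/4

(v_max)²/a_max = (1/2)²/1 = 1/4
17/8 ≥ 1/4 → trapezoidal
t_a = (1/2)/1 = 1/2; v_peak = 1/2
d_cruise = 17/8 − 1/4 = 15/8; t_c = (15/8)/(1/2) = 15/4
T = 2·1/2 + 15/4 = 19/4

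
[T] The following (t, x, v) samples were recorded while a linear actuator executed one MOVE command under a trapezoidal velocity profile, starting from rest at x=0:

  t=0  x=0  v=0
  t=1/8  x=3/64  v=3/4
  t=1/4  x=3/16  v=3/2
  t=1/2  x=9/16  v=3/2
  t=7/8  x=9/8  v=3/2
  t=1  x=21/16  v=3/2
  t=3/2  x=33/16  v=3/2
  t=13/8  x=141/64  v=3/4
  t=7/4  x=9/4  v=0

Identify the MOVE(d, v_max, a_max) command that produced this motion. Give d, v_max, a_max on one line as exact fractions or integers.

final state: t=7/4, x=9/4, v=0 → d = 9/4
a_max = (3/4−0)/(1/8−0) = 6
max v = 3/2 over t∈[1/4,3/2] → v_max = 3/2
check: 3/2·(1/4+5/4) = 9/4 ✓

d=9/4 v_max=3/2 a_max=6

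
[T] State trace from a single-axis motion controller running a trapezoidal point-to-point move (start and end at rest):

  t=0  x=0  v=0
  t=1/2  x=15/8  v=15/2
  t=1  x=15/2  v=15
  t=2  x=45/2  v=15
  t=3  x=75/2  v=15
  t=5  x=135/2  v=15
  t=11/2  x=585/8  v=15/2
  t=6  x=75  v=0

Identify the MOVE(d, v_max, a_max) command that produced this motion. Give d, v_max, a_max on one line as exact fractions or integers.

final state: t=6, x=75, v=0 → d = 75
a_max = (15/2−0)/(1/2−0) = 15
max v = 15 over t∈[1,5] → v_max = 15
check: 15·(1+4) = 75 ✓

d=75 v_max=15 a_max=15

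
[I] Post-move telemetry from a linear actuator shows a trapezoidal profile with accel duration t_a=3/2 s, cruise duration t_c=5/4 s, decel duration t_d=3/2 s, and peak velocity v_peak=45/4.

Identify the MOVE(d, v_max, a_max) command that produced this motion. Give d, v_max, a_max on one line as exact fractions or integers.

a_max = (45/4)/(3/2) = 15/2
d_a = ½·45/4·3/2 = 135/16; d_c = 45/4·5/4 = 225/16
d = 2·135/16 + 225/16 = 495/16
t_c = 5/4 > 0 → v_max = v_peak = 45/4

d=495/16 v_max=45/4 a_max=15/2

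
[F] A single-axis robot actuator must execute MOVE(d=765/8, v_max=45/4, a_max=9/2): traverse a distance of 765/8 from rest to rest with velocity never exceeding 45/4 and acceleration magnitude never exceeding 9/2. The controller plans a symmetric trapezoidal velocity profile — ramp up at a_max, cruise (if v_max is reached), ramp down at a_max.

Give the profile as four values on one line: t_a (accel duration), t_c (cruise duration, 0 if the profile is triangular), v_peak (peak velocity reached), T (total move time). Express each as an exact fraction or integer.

vₘ²/aₘ = (45/4)²/(9/2) = 225/8
765/8 ≥ 225/8 → trapezoidal
t_a = (45/4)/(9/2) = 5/2; v_peak = 45/4
d_cruise = 765/8 − 225/8 = 135/2; t_c = (135/2)/(45/4) = 6
T = 2·5/2 + 6 = 11

t_a=5/2 t_c=6 v_peak=45/4 T=11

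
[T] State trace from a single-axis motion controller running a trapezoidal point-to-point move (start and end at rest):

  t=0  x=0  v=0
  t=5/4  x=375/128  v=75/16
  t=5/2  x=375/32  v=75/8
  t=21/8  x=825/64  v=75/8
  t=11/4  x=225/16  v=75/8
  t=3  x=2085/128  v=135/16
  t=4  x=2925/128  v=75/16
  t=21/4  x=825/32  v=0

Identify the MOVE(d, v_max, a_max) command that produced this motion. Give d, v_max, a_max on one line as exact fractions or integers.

final state: t=21/4, x=825/32, v=0 → d = 825/32
a_max = (75/16−0)/(5/4−0) = 15/4
max v = 75/8 over t∈[5/2,11/4] → v_max = 75/8
check: 75/8·(5/2+1/4) = 825/32 ✓

d=825/32 v_max=75/8 a_max=15/4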